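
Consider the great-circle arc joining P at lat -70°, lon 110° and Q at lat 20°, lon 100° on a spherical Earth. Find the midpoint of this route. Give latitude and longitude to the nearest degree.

≈ lat -25°, lon 103°

Write both endpoints as unit vectors p₁, p₂ with components (cos φ cos λ, cos φ sin λ, sin φ).
The central angle between the endpoints is δ = arccos(p₁·p₂) ≈ 1.576 rad (90.3°).
Interpolate at f = 1/2 with slerp weights a = sin((1−f)δ)/sin δ ≈ 0.709, b = sin(fδ)/sin δ ≈ 0.709.
p = a·p₁ + b·p₂ ≈ (-0.199, 0.884, -0.424); φ = arcsin(p_z) ≈ -25.07°, λ = atan2(p_y, p_x) ≈ 102.66°.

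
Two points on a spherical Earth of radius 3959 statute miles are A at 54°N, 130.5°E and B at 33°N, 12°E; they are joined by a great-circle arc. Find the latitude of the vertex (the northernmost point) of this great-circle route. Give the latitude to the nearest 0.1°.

The great circle lies in the plane with unit normal n̂ = (p₁ × p₂)/|p₁ × p₂|.
Here n̂_z ≈ -0.443; the vertex latitude is φ_max = arccos|n̂_z| ≈ 63.7°.
Check via Clairaut: cos φ_max = |cos φ₁| · sin C = cos(54.0°)·sin(48.9°) ≈ 0.443, again giving ≈ 63.7°.

≈ 63.7°N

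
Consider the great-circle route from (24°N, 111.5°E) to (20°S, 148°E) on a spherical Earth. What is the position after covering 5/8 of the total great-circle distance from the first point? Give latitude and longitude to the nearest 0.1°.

Convert each endpoint to a unit vector on the sphere (x = cos φ cos λ, y = cos φ sin λ, z = sin φ).
The central angle between the endpoints is δ = arccos(p₁·p₂) ≈ 0.987 rad (56.6°).
Interpolate at f = 5/8 with slerp weights a = sin((1−f)δ)/sin δ ≈ 0.434, b = sin(fδ)/sin δ ≈ 0.693.
p = a·p₁ + b·p₂ ≈ (-0.698, 0.714, -0.061); φ = arcsin(p_z) ≈ -3.49°, λ = atan2(p_y, p_x) ≈ 134.35°.

≈ (3.5°S, 134.3°E)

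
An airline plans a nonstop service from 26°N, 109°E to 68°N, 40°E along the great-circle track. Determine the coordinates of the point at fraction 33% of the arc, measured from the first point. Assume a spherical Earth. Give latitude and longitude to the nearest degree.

The haversine formula gives a central angle δ ≈ 1.016 rad (58.2°) between the endpoints.
Interpolate at f = 0.33 with slerp weights a = sin((1−f)δ)/sin δ ≈ 0.740, b = sin(fδ)/sin δ ≈ 0.387.
p = a·p₁ + b·p₂ ≈ (-0.106, 0.722, 0.683); φ = arcsin(p_z) ≈ 43.11°, λ = atan2(p_y, p_x) ≈ 98.31°.

≈ 43°N, 98°E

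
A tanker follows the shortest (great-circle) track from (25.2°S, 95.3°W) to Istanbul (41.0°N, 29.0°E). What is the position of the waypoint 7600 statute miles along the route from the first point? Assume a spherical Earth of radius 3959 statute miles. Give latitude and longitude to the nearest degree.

The haversine formula gives a central angle δ ≈ 2.297 rad (131.6°) between the endpoints. The total great-circle distance is δ·R ≈ 2.297 × 3959 ≈ 9094 mi, so the target fraction is f = 7600/9094 ≈ 0.836.
Interpolate at f ≈ 0.836 with slerp weights a = sin((1−f)δ)/sin δ ≈ 0.493, b = sin(fδ)/sin δ ≈ 1.257.
p = a·p₁ + b·p₂ ≈ (0.789, 0.016, 0.615); φ = arcsin(p_z) ≈ 37.94°, λ = atan2(p_y, p_x) ≈ 1.14°.

≈ (38°N, 1°E)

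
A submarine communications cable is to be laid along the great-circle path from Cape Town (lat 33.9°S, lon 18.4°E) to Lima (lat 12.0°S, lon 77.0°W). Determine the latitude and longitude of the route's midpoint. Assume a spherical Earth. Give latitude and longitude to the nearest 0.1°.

Write both endpoints as unit vectors p₁, p₂ with components (cos φ cos λ, cos φ sin λ, sin φ).
The central angle between the endpoints is δ = arccos(p₁·p₂) ≈ 1.531 rad (87.7°).
Interpolate at f = 1/2 with slerp weights a = sin((1−f)δ)/sin δ ≈ 0.694, b = sin(fδ)/sin δ ≈ 0.694.
p = a·p₁ + b·p₂ ≈ (0.699, -0.479, -0.531); φ = arcsin(p_z) ≈ -32.07°, λ = atan2(p_y, p_x) ≈ -34.44°.

≈ lat 32.1°S, lon 34.4°W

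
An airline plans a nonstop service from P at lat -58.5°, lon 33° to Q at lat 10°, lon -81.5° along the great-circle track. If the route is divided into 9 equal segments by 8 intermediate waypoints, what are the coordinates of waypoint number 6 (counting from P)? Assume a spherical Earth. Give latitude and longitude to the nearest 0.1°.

The haversine formula gives a central angle δ ≈ 1.941 rad (111.2°) between the endpoints.
Interpolate at f = 6/9 with slerp weights a = sin((1−f)δ)/sin δ ≈ 0.646, b = sin(fδ)/sin δ ≈ 1.032.
p = a·p₁ + b·p₂ ≈ (0.433, -0.821, -0.372); φ = arcsin(p_z) ≈ -21.84°, λ = atan2(p_y, p_x) ≈ -62.16°.

≈ lat -21.8°, lon -62.2°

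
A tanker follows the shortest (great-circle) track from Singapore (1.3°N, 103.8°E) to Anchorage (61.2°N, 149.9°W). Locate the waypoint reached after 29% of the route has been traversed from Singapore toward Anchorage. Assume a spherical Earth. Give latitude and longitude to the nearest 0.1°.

≈ 25.8°N, 117.9°E

Convert each endpoint to a unit vector on the sphere (x = cos φ cos λ, y = cos φ sin λ, z = sin φ).
The central angle between the endpoints is δ = arccos(p₁·p₂) ≈ 1.686 rad (96.6°).
Interpolate at f = 0.29 with slerp weights a = sin((1−f)δ)/sin δ ≈ 0.937, b = sin(fδ)/sin δ ≈ 0.473.
p = a·p₁ + b·p₂ ≈ (-0.421, 0.796, 0.436); φ = arcsin(p_z) ≈ 25.83°, λ = atan2(p_y, p_x) ≈ 117.86°.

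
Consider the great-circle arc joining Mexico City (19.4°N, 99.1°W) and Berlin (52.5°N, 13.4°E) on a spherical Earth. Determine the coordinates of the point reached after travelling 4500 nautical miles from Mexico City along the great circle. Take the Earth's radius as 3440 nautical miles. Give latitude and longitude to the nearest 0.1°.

≈ 57.0°N, 7.0°W

From cos δ = sin φ₁ sin φ₂ + cos φ₁ cos φ₂ cos Δλ, the central angle is δ ≈ 1.527 rad (87.5°). The total great-circle distance is δ·R ≈ 1.527 × 3440 ≈ 5253 nmi, so the target fraction is f = 4500/5253 ≈ 0.857.
Interpolate at f ≈ 0.857 with slerp weights a = sin((1−f)δ)/sin δ ≈ 0.217, b = sin(fδ)/sin δ ≈ 0.967.
p = a·p₁ + b·p₂ ≈ (0.540, -0.066, 0.839); φ = arcsin(p_z) ≈ 57.04°, λ = atan2(p_y, p_x) ≈ -6.97°.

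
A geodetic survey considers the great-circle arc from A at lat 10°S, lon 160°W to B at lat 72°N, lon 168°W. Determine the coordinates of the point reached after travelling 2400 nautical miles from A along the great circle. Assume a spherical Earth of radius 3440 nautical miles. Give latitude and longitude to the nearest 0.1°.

≈ lat 29.9°N, lon 161.8°W

Convert each endpoint to a unit vector on the sphere (x = cos φ cos λ, y = cos φ sin λ, z = sin φ).
The central angle between the endpoints is δ = arccos(p₁·p₂) ≈ 1.434 rad (82.2°). The total great-circle distance is δ·R ≈ 1.434 × 3440 ≈ 4934 nmi, so the target fraction is f = 2400/4934 ≈ 0.486.
Interpolate at f ≈ 0.486 with slerp weights a = sin((1−f)δ)/sin δ ≈ 0.678, b = sin(fδ)/sin δ ≈ 0.648.
p = a·p₁ + b·p₂ ≈ (-0.823, -0.270, 0.499); φ = arcsin(p_z) ≈ 29.93°, λ = atan2(p_y, p_x) ≈ -161.84°.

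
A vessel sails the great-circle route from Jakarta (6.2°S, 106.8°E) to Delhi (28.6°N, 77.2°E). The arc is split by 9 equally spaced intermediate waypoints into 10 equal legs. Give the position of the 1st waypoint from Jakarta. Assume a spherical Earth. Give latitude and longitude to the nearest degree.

≈ (3°S, 104°E)

Convert each endpoint to a unit vector on the sphere (x = cos φ cos λ, y = cos φ sin λ, z = sin φ).
The central angle between the endpoints is δ = arccos(p₁·p₂) ≈ 0.785 rad (45.0°).
Interpolate at f = 1/10 with slerp weights a = sin((1−f)δ)/sin δ ≈ 0.918, b = sin(fδ)/sin δ ≈ 0.111.
p = a·p₁ + b·p₂ ≈ (-0.242, 0.969, -0.046); φ = arcsin(p_z) ≈ -2.64°, λ = atan2(p_y, p_x) ≈ 104.04°.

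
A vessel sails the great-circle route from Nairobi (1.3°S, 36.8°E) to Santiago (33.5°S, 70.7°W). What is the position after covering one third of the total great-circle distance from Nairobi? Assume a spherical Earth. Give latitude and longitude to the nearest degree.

Convert each endpoint to a unit vector on the sphere (x = cos φ cos λ, y = cos φ sin λ, z = sin φ).
The central angle between the endpoints is δ = arccos(p₁·p₂) ≈ 1.811 rad (103.8°).
Interpolate at f = 1/3 with slerp weights a = sin((1−f)δ)/sin δ ≈ 0.962, b = sin(fδ)/sin δ ≈ 0.585.
p = a·p₁ + b·p₂ ≈ (0.932, 0.116, -0.344); φ = arcsin(p_z) ≈ -20.15°, λ = atan2(p_y, p_x) ≈ 7.12°.

≈ (20°S, 7°E)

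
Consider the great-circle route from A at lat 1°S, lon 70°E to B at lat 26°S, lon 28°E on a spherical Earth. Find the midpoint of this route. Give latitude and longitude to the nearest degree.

Write both endpoints as unit vectors p₁, p₂ with components (cos φ cos λ, cos φ sin λ, sin φ).
The central angle between the endpoints is δ = arccos(p₁·p₂) ≈ 0.829 rad (47.5°).
Interpolate at f = 1/2 with slerp weights a = sin((1−f)δ)/sin δ ≈ 0.546, b = sin(fδ)/sin δ ≈ 0.546.
p = a·p₁ + b·p₂ ≈ (0.620, 0.744, -0.249); φ = arcsin(p_z) ≈ -14.42°, λ = atan2(p_y, p_x) ≈ 50.17°.

≈ lat 14°S, lon 50°E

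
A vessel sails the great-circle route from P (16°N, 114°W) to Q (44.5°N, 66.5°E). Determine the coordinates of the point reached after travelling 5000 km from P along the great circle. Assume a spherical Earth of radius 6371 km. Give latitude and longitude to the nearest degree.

From cos δ = sin φ₁ sin φ₂ + cos φ₁ cos φ₂ cos Δλ, the central angle is δ ≈ 2.086 rad (119.5°). The total great-circle distance is δ·R ≈ 2.086 × 6371 ≈ 13288 km, so the target fraction is f = 5000/13288 ≈ 0.376.
Interpolate at f ≈ 0.376 with slerp weights a = sin((1−f)δ)/sin δ ≈ 1.107, b = sin(fδ)/sin δ ≈ 0.812.
p = a·p₁ + b·p₂ ≈ (-0.202, -0.441, 0.874); φ = arcsin(p_z) ≈ 60.96°, λ = atan2(p_y, p_x) ≈ -114.60°.

≈ (61°N, 115°W)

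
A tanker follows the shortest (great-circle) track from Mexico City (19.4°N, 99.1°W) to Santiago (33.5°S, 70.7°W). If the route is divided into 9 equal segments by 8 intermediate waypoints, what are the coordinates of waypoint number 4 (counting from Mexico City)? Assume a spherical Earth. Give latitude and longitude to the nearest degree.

From cos δ = sin φ₁ sin φ₂ + cos φ₁ cos φ₂ cos Δλ, the central angle is δ ≈ 1.037 rad (59.4°).
Interpolate at f = 4/9 with slerp weights a = sin((1−f)δ)/sin δ ≈ 0.633, b = sin(fδ)/sin δ ≈ 0.517.
p = a·p₁ + b·p₂ ≈ (0.048, -0.996, -0.075); φ = arcsin(p_z) ≈ -4.30°, λ = atan2(p_y, p_x) ≈ -87.24°.

≈ (4°S, 87°W)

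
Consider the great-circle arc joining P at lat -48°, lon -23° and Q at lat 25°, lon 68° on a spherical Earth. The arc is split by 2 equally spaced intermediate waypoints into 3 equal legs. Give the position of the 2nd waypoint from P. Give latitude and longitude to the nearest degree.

≈ lat -2°, lon 43°

The haversine formula gives a central angle δ ≈ 1.901 rad (108.9°) between the endpoints.
Interpolate at f = 2/3 with slerp weights a = sin((1−f)δ)/sin δ ≈ 0.626, b = sin(fδ)/sin δ ≈ 1.009.
p = a·p₁ + b·p₂ ≈ (0.728, 0.684, -0.039); φ = arcsin(p_z) ≈ -2.23°, λ = atan2(p_y, p_x) ≈ 43.21°.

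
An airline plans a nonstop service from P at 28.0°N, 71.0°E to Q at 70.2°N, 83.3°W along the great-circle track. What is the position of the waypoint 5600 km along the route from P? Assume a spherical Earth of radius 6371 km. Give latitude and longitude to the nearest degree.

≈ 76°N, 42°E

Convert each endpoint to a unit vector on the sphere (x = cos φ cos λ, y = cos φ sin λ, z = sin φ).
The central angle between the endpoints is δ = arccos(p₁·p₂) ≈ 1.398 rad (80.1°). The total great-circle distance is δ·R ≈ 1.398 × 6371 ≈ 8905 km, so the target fraction is f = 5600/8905 ≈ 0.629.
Interpolate at f ≈ 0.629 with slerp weights a = sin((1−f)δ)/sin δ ≈ 0.503, b = sin(fδ)/sin δ ≈ 0.782.
p = a·p₁ + b·p₂ ≈ (0.176, 0.157, 0.972); φ = arcsin(p_z) ≈ 76.37°, λ = atan2(p_y, p_x) ≈ 41.83°.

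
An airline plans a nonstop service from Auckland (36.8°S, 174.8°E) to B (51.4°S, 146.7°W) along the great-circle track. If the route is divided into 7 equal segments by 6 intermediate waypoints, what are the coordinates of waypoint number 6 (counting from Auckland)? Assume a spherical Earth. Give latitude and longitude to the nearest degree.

≈ (50°S, 153°W)

Write both endpoints as unit vectors p₁, p₂ with components (cos φ cos λ, cos φ sin λ, sin φ).
The central angle between the endpoints is δ = arccos(p₁·p₂) ≈ 0.537 rad (30.8°).
Interpolate at f = 6/7 with slerp weights a = sin((1−f)δ)/sin δ ≈ 0.150, b = sin(fδ)/sin δ ≈ 0.868.
p = a·p₁ + b·p₂ ≈ (-0.572, -0.287, -0.768); φ = arcsin(p_z) ≈ -50.21°, λ = atan2(p_y, p_x) ≈ -153.40°.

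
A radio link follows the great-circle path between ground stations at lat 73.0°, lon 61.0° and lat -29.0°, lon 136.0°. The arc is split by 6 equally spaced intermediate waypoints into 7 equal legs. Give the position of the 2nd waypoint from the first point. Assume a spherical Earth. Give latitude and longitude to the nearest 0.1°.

From cos δ = sin φ₁ sin φ₂ + cos φ₁ cos φ₂ cos Δλ, the central angle is δ ≈ 1.980 rad (113.4°).
Interpolate at f = 2/7 with slerp weights a = sin((1−f)δ)/sin δ ≈ 1.076, b = sin(fδ)/sin δ ≈ 0.584.
p = a·p₁ + b·p₂ ≈ (-0.215, 0.630, 0.746); φ = arcsin(p_z) ≈ 48.26°, λ = atan2(p_y, p_x) ≈ 108.83°.

≈ lat 48.3°, lon 108.8°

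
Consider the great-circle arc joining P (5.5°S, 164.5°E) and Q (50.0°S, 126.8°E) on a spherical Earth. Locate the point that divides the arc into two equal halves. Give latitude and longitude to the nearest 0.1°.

≈ (29.0°S, 149.9°E)

Write both endpoints as unit vectors p₁, p₂ with components (cos φ cos λ, cos φ sin λ, sin φ).
The central angle between the endpoints is δ = arccos(p₁·p₂) ≈ 0.952 rad (54.6°).
Interpolate at f = 1/2 with slerp weights a = sin((1−f)δ)/sin δ ≈ 0.563, b = sin(fδ)/sin δ ≈ 0.563.
p = a·p₁ + b·p₂ ≈ (-0.756, 0.439, -0.485); φ = arcsin(p_z) ≈ -29.01°, λ = atan2(p_y, p_x) ≈ 149.85°.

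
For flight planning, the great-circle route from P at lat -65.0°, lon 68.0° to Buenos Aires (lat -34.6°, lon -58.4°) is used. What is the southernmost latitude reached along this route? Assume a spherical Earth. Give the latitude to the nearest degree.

≈ -73°

The great circle lies in the plane with unit normal n̂ = (p₁ × p₂)/|p₁ × p₂|.
Here n̂_z ≈ -0.294; the vertex latitude is φ_max = arccos|n̂_z| ≈ 72.9°.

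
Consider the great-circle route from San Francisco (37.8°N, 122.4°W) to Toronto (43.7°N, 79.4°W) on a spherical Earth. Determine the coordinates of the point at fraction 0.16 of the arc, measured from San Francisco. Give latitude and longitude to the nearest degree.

The haversine formula gives a central angle δ ≈ 0.571 rad (32.7°) between the endpoints.
Interpolate at f = 0.16 with slerp weights a = sin((1−f)δ)/sin δ ≈ 0.854, b = sin(fδ)/sin δ ≈ 0.169.
p = a·p₁ + b·p₂ ≈ (-0.339, -0.690, 0.640); φ = arcsin(p_z) ≈ 39.79°, λ = atan2(p_y, p_x) ≈ -116.18°.

≈ 40°N, 116°W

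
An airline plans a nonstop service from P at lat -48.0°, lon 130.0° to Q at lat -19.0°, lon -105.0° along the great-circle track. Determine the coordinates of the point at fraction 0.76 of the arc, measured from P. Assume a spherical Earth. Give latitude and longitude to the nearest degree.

From cos δ = sin φ₁ sin φ₂ + cos φ₁ cos φ₂ cos Δλ, the central angle is δ ≈ 1.692 rad (96.9°).
Interpolate at f = 0.76 with slerp weights a = sin((1−f)δ)/sin δ ≈ 0.398, b = sin(fδ)/sin δ ≈ 0.967.
p = a·p₁ + b·p₂ ≈ (-0.408, -0.679, -0.610); φ = arcsin(p_z) ≈ -37.62°, λ = atan2(p_y, p_x) ≈ -120.99°.

≈ lat -38°, lon -121°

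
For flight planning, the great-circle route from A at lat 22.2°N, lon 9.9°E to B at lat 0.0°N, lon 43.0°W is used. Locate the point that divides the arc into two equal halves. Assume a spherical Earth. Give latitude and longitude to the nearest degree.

The haversine formula gives a central angle δ ≈ 0.978 rad (56.0°) between the endpoints.
Interpolate at f = 1/2 with slerp weights a = sin((1−f)δ)/sin δ ≈ 0.566, b = sin(fδ)/sin δ ≈ 0.566.
p = a·p₁ + b·p₂ ≈ (0.931, -0.296, 0.214); φ = arcsin(p_z) ≈ 12.36°, λ = atan2(p_y, p_x) ≈ -17.65°.

≈ lat 12°N, lon 18°W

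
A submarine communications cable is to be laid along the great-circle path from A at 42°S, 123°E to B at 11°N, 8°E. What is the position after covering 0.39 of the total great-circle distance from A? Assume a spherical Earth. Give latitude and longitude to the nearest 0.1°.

≈ 33.4°S, 65.8°E

Write both endpoints as unit vectors p₁, p₂ with components (cos φ cos λ, cos φ sin λ, sin φ).
The central angle between the endpoints is δ = arccos(p₁·p₂) ≈ 2.022 rad (115.8°).
Interpolate at f = 0.39 with slerp weights a = sin((1−f)δ)/sin δ ≈ 1.049, b = sin(fδ)/sin δ ≈ 0.788.
p = a·p₁ + b·p₂ ≈ (0.342, 0.761, -0.551); φ = arcsin(p_z) ≈ -33.45°, λ = atan2(p_y, p_x) ≈ 65.82°.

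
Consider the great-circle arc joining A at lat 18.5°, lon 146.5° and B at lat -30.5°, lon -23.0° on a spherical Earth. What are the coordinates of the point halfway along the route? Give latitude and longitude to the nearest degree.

The haversine formula gives a central angle δ ≈ 2.874 rad (164.7°) between the endpoints.
Interpolate at f = 1/2 with slerp weights a = sin((1−f)δ)/sin δ ≈ 3.751, b = sin(fδ)/sin δ ≈ 3.751.
p = a·p₁ + b·p₂ ≈ (0.009, 0.701, -0.714); φ = arcsin(p_z) ≈ -45.53°, λ = atan2(p_y, p_x) ≈ 89.28°.

≈ lat -46°, lon 89°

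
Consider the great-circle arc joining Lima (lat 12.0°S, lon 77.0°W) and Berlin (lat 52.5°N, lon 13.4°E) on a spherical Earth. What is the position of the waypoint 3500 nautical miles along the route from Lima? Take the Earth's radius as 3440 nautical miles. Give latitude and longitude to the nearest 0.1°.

Convert each endpoint to a unit vector on the sphere (x = cos φ cos λ, y = cos φ sin λ, z = sin φ).
The central angle between the endpoints is δ = arccos(p₁·p₂) ≈ 1.741 rad (99.7°). The total great-circle distance is δ·R ≈ 1.741 × 3440 ≈ 5988 nmi, so the target fraction is f = 3500/5988 ≈ 0.584.
Interpolate at f ≈ 0.584 with slerp weights a = sin((1−f)δ)/sin δ ≈ 0.672, b = sin(fδ)/sin δ ≈ 0.863.
p = a·p₁ + b·p₂ ≈ (0.659, -0.518, 0.545); φ = arcsin(p_z) ≈ 33.04°, λ = atan2(p_y, p_x) ≈ -38.18°.

≈ lat 33.0°N, lon 38.2°W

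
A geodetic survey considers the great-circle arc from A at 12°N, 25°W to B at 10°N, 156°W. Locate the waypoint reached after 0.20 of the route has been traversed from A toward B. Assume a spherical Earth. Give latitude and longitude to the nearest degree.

≈ 20°N, 50°W

Convert each endpoint to a unit vector on the sphere (x = cos φ cos λ, y = cos φ sin λ, z = sin φ).
The central angle between the endpoints is δ = arccos(p₁·p₂) ≈ 2.209 rad (126.6°).
Interpolate at f = 0.20 with slerp weights a = sin((1−f)δ)/sin δ ≈ 1.221, b = sin(fδ)/sin δ ≈ 0.532.
p = a·p₁ + b·p₂ ≈ (0.604, -0.718, 0.346); φ = arcsin(p_z) ≈ 20.27°, λ = atan2(p_y, p_x) ≈ -49.95°.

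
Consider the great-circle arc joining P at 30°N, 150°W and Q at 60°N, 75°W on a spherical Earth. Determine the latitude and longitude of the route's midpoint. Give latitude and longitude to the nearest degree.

Convert each endpoint to a unit vector on the sphere (x = cos φ cos λ, y = cos φ sin λ, z = sin φ).
The central angle between the endpoints is δ = arccos(p₁·p₂) ≈ 0.994 rad (57.0°).
Interpolate at f = 1/2 with slerp weights a = sin((1−f)δ)/sin δ ≈ 0.569, b = sin(fδ)/sin δ ≈ 0.569.
p = a·p₁ + b·p₂ ≈ (-0.353, -0.521, 0.777); φ = arcsin(p_z) ≈ 50.99°, λ = atan2(p_y, p_x) ≈ -124.12°.

≈ 51°N, 124°W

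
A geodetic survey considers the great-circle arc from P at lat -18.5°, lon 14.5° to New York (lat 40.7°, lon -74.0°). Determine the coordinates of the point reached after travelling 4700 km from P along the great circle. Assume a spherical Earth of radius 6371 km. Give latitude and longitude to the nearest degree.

≈ lat 10°, lon -17°

Write both endpoints as unit vectors p₁, p₂ with components (cos φ cos λ, cos φ sin λ, sin φ).
The central angle between the endpoints is δ = arccos(p₁·p₂) ≈ 1.760 rad (100.8°). The total great-circle distance is δ·R ≈ 1.760 × 6371 ≈ 11213 km, so the target fraction is f = 4700/11213 ≈ 0.419.
Interpolate at f ≈ 0.419 with slerp weights a = sin((1−f)δ)/sin δ ≈ 0.869, b = sin(fδ)/sin δ ≈ 0.685.
p = a·p₁ + b·p₂ ≈ (0.941, -0.293, 0.171); φ = arcsin(p_z) ≈ 9.84°, λ = atan2(p_y, p_x) ≈ -17.29°.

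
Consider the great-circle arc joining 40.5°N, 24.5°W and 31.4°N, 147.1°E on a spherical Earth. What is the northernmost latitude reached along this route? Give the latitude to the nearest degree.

The great circle lies in the plane with unit normal n̂ = (p₁ × p₂)/|p₁ × p₂|.
Here n̂_z ≈ +0.100; the vertex latitude is φ_max = arccos|n̂_z| ≈ 84.3°.
Check via Clairaut: cos φ_max = |cos φ₁| · sin C = cos(40.5°)·sin(7.5°) ≈ 0.100, again giving ≈ 84.3°.

≈ 84°N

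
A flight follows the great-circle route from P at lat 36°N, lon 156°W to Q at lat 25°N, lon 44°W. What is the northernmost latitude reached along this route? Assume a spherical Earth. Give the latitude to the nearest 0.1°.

The great circle lies in the plane with unit normal n̂ = (p₁ × p₂)/|p₁ × p₂|.
Here n̂_z ≈ +0.680; the vertex latitude is φ_max = arccos|n̂_z| ≈ 47.2°.
Check via Clairaut: cos φ_max = |cos φ₁| · sin C = cos(36.0°)·sin(57.2°) ≈ 0.680, again giving ≈ 47.2°.

≈ 47.2°N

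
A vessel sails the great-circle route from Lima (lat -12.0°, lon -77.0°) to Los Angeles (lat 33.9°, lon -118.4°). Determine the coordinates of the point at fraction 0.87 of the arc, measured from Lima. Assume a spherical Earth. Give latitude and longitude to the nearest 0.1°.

Write both endpoints as unit vectors p₁, p₂ with components (cos φ cos λ, cos φ sin λ, sin φ).
The central angle between the endpoints is δ = arccos(p₁·p₂) ≈ 1.055 rad (60.5°).
Interpolate at f = 0.87 with slerp weights a = sin((1−f)δ)/sin δ ≈ 0.157, b = sin(fδ)/sin δ ≈ 0.913.
p = a·p₁ + b·p₂ ≈ (-0.326, -0.816, 0.477); φ = arcsin(p_z) ≈ 28.46°, λ = atan2(p_y, p_x) ≈ -111.76°.

≈ lat 28.5°, lon -111.8°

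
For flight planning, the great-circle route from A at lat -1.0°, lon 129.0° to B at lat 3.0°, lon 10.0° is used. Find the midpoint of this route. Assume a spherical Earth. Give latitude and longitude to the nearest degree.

≈ lat 2°, lon 70°

The haversine formula gives a central angle δ ≈ 2.077 rad (119.0°) between the endpoints.
Interpolate at f = 1/2 with slerp weights a = sin((1−f)δ)/sin δ ≈ 0.985, b = sin(fδ)/sin δ ≈ 0.985.
p = a·p₁ + b·p₂ ≈ (0.349, 0.936, 0.034); φ = arcsin(p_z) ≈ 1.97°, λ = atan2(p_y, p_x) ≈ 69.56°.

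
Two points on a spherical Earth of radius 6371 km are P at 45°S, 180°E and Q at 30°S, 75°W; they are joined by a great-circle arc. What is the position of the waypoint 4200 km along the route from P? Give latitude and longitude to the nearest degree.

≈ 52°S, 123°W

The haversine formula gives a central angle δ ≈ 1.374 rad (78.8°) between the endpoints. The total great-circle distance is δ·R ≈ 1.374 × 6371 ≈ 8757 km, so the target fraction is f = 4200/8757 ≈ 0.480.
Interpolate at f ≈ 0.480 with slerp weights a = sin((1−f)δ)/sin δ ≈ 0.669, b = sin(fδ)/sin δ ≈ 0.625.
p = a·p₁ + b·p₂ ≈ (-0.333, -0.522, -0.785); φ = arcsin(p_z) ≈ -51.73°, λ = atan2(p_y, p_x) ≈ -122.50°.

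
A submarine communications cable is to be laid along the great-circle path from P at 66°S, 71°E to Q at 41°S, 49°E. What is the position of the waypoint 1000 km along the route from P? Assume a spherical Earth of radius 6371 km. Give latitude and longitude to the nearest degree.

≈ 58°S, 61°E

From cos δ = sin φ₁ sin φ₂ + cos φ₁ cos φ₂ cos Δλ, the central angle is δ ≈ 0.487 rad (27.9°). The total great-circle distance is δ·R ≈ 0.487 × 6371 ≈ 3100 km, so the target fraction is f = 1000/3100 ≈ 0.323.
Interpolate at f ≈ 0.323 with slerp weights a = sin((1−f)δ)/sin δ ≈ 0.692, b = sin(fδ)/sin δ ≈ 0.334.
p = a·p₁ + b·p₂ ≈ (0.257, 0.457, -0.852); φ = arcsin(p_z) ≈ -58.39°, λ = atan2(p_y, p_x) ≈ 60.61°.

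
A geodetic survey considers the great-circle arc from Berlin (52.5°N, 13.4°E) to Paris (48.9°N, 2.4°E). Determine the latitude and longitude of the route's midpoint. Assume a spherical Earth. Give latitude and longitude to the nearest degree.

Convert each endpoint to a unit vector on the sphere (x = cos φ cos λ, y = cos φ sin λ, z = sin φ).
The central angle between the endpoints is δ = arccos(p₁·p₂) ≈ 0.137 rad (7.8°).
Interpolate at f = 1/2 with slerp weights a = sin((1−f)δ)/sin δ ≈ 0.501, b = sin(fδ)/sin δ ≈ 0.501.
p = a·p₁ + b·p₂ ≈ (0.626, 0.085, 0.775); φ = arcsin(p_z) ≈ 50.83°, λ = atan2(p_y, p_x) ≈ 7.69°.

≈ 51°N, 8°E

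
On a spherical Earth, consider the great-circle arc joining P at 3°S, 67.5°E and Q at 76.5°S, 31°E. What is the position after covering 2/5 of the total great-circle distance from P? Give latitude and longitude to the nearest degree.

≈ 33°S, 63°E

The haversine formula gives a central angle δ ≈ 1.330 rad (76.2°) between the endpoints.
Interpolate at f = 2/5 with slerp weights a = sin((1−f)δ)/sin δ ≈ 0.737, b = sin(fδ)/sin δ ≈ 0.522.
p = a·p₁ + b·p₂ ≈ (0.386, 0.743, -0.547); φ = arcsin(p_z) ≈ -33.13°, λ = atan2(p_y, p_x) ≈ 62.53°.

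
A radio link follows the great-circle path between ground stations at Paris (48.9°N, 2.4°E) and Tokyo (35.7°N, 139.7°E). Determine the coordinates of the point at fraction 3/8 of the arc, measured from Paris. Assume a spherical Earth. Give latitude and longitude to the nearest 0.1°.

Write both endpoints as unit vectors p₁, p₂ with components (cos φ cos λ, cos φ sin λ, sin φ).
The central angle between the endpoints is δ = arccos(p₁·p₂) ≈ 1.523 rad (87.3°).
Interpolate at f = 3/8 with slerp weights a = sin((1−f)δ)/sin δ ≈ 0.816, b = sin(fδ)/sin δ ≈ 0.541.
p = a·p₁ + b·p₂ ≈ (0.200, 0.307, 0.930); φ = arcsin(p_z) ≈ 68.50°, λ = atan2(p_y, p_x) ≈ 56.85°.

≈ (68.5°N, 56.8°E)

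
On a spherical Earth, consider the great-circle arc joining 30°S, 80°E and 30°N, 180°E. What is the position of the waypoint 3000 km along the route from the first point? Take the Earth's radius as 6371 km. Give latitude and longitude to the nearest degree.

The haversine formula gives a central angle δ ≈ 1.961 rad (112.3°) between the endpoints. The total great-circle distance is δ·R ≈ 1.961 × 6371 ≈ 12493 km, so the target fraction is f = 3000/12493 ≈ 0.240.
Interpolate at f ≈ 0.240 with slerp weights a = sin((1−f)δ)/sin δ ≈ 1.078, b = sin(fδ)/sin δ ≈ 0.491.
p = a·p₁ + b·p₂ ≈ (-0.263, 0.919, -0.294); φ = arcsin(p_z) ≈ -17.07°, λ = atan2(p_y, p_x) ≈ 105.95°.

≈ 17°S, 106°E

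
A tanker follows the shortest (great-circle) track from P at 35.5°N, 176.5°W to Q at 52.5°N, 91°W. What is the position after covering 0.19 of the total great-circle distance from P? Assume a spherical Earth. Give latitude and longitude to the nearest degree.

Write both endpoints as unit vectors p₁, p₂ with components (cos φ cos λ, cos φ sin λ, sin φ).
The central angle between the endpoints is δ = arccos(p₁·p₂) ≈ 1.048 rad (60.0°).
Interpolate at f = 0.19 with slerp weights a = sin((1−f)δ)/sin δ ≈ 0.866, b = sin(fδ)/sin δ ≈ 0.228.
p = a·p₁ + b·p₂ ≈ (-0.706, -0.182, 0.684); φ = arcsin(p_z) ≈ 43.17°, λ = atan2(p_y, p_x) ≈ -165.55°.

≈ 43°N, 166°W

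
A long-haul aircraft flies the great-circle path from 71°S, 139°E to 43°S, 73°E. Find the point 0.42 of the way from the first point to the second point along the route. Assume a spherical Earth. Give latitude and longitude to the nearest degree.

≈ 63°S, 97°E

Write both endpoints as unit vectors p₁, p₂ with components (cos φ cos λ, cos φ sin λ, sin φ).
The central angle between the endpoints is δ = arccos(p₁·p₂) ≈ 0.735 rad (42.1°).
Interpolate at f = 0.42 with slerp weights a = sin((1−f)δ)/sin δ ≈ 0.617, b = sin(fδ)/sin δ ≈ 0.453.
p = a·p₁ + b·p₂ ≈ (-0.055, 0.449, -0.892); φ = arcsin(p_z) ≈ -63.13°, λ = atan2(p_y, p_x) ≈ 96.94°.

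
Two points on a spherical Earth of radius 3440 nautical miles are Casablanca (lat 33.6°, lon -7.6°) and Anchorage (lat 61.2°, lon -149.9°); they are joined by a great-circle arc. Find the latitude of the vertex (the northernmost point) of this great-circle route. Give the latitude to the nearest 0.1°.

The great circle lies in the plane with unit normal n̂ = (p₁ × p₂)/|p₁ × p₂|.
Here n̂_z ≈ -0.249; the vertex latitude is φ_max = arccos|n̂_z| ≈ 75.6°.
Check via Clairaut: cos φ_max = |cos φ₁| · sin C = cos(33.6°)·sin(17.4°) ≈ 0.249, again giving ≈ 75.6°.

≈ 75.6°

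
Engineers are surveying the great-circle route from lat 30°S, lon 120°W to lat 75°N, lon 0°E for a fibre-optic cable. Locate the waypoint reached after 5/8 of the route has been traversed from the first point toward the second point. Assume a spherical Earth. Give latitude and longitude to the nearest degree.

The haversine formula gives a central angle δ ≈ 2.208 rad (126.5°) between the endpoints.
Interpolate at f = 5/8 with slerp weights a = sin((1−f)δ)/sin δ ≈ 0.917, b = sin(fδ)/sin δ ≈ 1.222.
p = a·p₁ + b·p₂ ≈ (-0.081, -0.687, 0.722); φ = arcsin(p_z) ≈ 46.20°, λ = atan2(p_y, p_x) ≈ -96.69°.

≈ lat 46°N, lon 97°W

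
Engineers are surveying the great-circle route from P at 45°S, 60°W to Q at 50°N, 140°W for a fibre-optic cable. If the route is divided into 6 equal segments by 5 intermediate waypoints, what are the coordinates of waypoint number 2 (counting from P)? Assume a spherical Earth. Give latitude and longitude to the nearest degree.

The haversine formula gives a central angle δ ≈ 2.052 rad (117.6°) between the endpoints.
Interpolate at f = 2/6 with slerp weights a = sin((1−f)δ)/sin δ ≈ 1.105, b = sin(fδ)/sin δ ≈ 0.713.
p = a·p₁ + b·p₂ ≈ (0.040, -0.971, -0.235); φ = arcsin(p_z) ≈ -13.61°, λ = atan2(p_y, p_x) ≈ -87.66°.

≈ 14°S, 88°W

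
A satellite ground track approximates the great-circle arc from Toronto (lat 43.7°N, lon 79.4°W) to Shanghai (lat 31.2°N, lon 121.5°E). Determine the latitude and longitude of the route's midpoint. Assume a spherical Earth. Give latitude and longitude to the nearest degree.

≈ lat 75°N, lon 177°E

Write both endpoints as unit vectors p₁, p₂ with components (cos φ cos λ, cos φ sin λ, sin φ).
The central angle between the endpoints is δ = arccos(p₁·p₂) ≈ 1.792 rad (102.7°).
Interpolate at f = 1/2 with slerp weights a = sin((1−f)δ)/sin δ ≈ 0.801, b = sin(fδ)/sin δ ≈ 0.801.
p = a·p₁ + b·p₂ ≈ (-0.251, 0.015, 0.968); φ = arcsin(p_z) ≈ 75.42°, λ = atan2(p_y, p_x) ≈ 176.59°.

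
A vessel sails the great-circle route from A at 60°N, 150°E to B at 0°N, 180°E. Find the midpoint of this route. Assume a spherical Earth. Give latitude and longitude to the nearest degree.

Convert each endpoint to a unit vector on the sphere (x = cos φ cos λ, y = cos φ sin λ, z = sin φ).
The central angle between the endpoints is δ = arccos(p₁·p₂) ≈ 1.123 rad (64.3°).
Interpolate at f = 1/2 with slerp weights a = sin((1−f)δ)/sin δ ≈ 0.591, b = sin(fδ)/sin δ ≈ 0.591.
p = a·p₁ + b·p₂ ≈ (-0.846, 0.148, 0.512); φ = arcsin(p_z) ≈ 30.77°, λ = atan2(p_y, p_x) ≈ 170.10°.

≈ 31°N, 170°E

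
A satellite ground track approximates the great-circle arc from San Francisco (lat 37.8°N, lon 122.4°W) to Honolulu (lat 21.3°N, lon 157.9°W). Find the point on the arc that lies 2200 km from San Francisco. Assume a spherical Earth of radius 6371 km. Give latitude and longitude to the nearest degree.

≈ lat 30°N, lon 144°W

Convert each endpoint to a unit vector on the sphere (x = cos φ cos λ, y = cos φ sin λ, z = sin φ).
The central angle between the endpoints is δ = arccos(p₁·p₂) ≈ 0.606 rad (34.7°). The total great-circle distance is δ·R ≈ 0.606 × 6371 ≈ 3860 km, so the target fraction is f = 2200/3860 ≈ 0.570.
Interpolate at f ≈ 0.570 with slerp weights a = sin((1−f)δ)/sin δ ≈ 0.452, b = sin(fδ)/sin δ ≈ 0.594.
p = a·p₁ + b·p₂ ≈ (-0.705, -0.510, 0.493); φ = arcsin(p_z) ≈ 29.55°, λ = atan2(p_y, p_x) ≈ -144.09°.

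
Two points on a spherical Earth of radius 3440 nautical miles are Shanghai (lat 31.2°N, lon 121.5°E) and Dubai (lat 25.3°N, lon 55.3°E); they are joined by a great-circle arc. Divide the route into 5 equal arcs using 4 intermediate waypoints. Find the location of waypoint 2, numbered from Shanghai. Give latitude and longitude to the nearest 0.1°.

≈ lat 33.1°N, lon 94.2°E

From cos δ = sin φ₁ sin φ₂ + cos φ₁ cos φ₂ cos Δλ, the central angle is δ ≈ 1.008 rad (57.8°).
Interpolate at f = 2/5 with slerp weights a = sin((1−f)δ)/sin δ ≈ 0.672, b = sin(fδ)/sin δ ≈ 0.464.
p = a·p₁ + b·p₂ ≈ (-0.062, 0.835, 0.547); φ = arcsin(p_z) ≈ 33.13°, λ = atan2(p_y, p_x) ≈ 94.23°.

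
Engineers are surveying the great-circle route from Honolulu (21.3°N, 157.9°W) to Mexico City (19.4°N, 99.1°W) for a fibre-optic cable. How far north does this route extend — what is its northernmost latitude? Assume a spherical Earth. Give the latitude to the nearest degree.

≈ 23°N

The great circle lies in the plane with unit normal n̂ = (p₁ × p₂)/|p₁ × p₂|.
Here n̂_z ≈ +0.919; the vertex latitude is φ_max = arccos|n̂_z| ≈ 23.2°.
Check via Clairaut: cos φ_max = |cos φ₁| · sin C = cos(21.3°)·sin(80.7°) ≈ 0.919, again giving ≈ 23.2°.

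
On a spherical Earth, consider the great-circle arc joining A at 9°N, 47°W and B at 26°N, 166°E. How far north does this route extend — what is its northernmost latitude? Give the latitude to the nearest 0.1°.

≈ 49.0°N

The great circle lies in the plane with unit normal n̂ = (p₁ × p₂)/|p₁ × p₂|.
Here n̂_z ≈ -0.656; the vertex latitude is φ_max = arccos|n̂_z| ≈ 49.0°.
Check via Clairaut: cos φ_max = |cos φ₁| · sin C = cos(9.0°)·sin(41.6°) ≈ 0.656, again giving ≈ 49.0°.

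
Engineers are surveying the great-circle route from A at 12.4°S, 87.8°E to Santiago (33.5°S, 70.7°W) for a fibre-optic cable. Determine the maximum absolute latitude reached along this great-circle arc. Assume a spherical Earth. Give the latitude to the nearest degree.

The great circle lies in the plane with unit normal n̂ = (p₁ × p₂)/|p₁ × p₂|.
Here n̂_z ≈ -0.388; the vertex latitude is φ_max = arccos|n̂_z| ≈ 67.2°.
Check via Clairaut: cos φ_max = |cos φ₁| · sin C = cos(12.4°)·sin(156.6°) ≈ 0.388, again giving ≈ 67.2°.

≈ 67°S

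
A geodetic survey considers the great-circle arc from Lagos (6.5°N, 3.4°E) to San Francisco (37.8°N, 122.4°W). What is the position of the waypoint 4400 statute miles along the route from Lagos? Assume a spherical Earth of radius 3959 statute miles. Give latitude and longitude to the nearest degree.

From cos δ = sin φ₁ sin φ₂ + cos φ₁ cos φ₂ cos Δλ, the central angle is δ ≈ 1.971 rad (112.9°). The total great-circle distance is δ·R ≈ 1.971 × 3959 ≈ 7804 mi, so the target fraction is f = 4400/7804 ≈ 0.564.
Interpolate at f ≈ 0.564 with slerp weights a = sin((1−f)δ)/sin δ ≈ 0.823, b = sin(fδ)/sin δ ≈ 0.973.
p = a·p₁ + b·p₂ ≈ (0.404, -0.601, 0.690); φ = arcsin(p_z) ≈ 43.61°, λ = atan2(p_y, p_x) ≈ -56.08°.

≈ 44°N, 56°W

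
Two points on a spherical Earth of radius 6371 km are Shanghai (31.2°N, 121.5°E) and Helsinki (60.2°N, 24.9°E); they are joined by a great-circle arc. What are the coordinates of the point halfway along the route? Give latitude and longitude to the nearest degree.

The haversine formula gives a central angle δ ≈ 1.159 rad (66.4°) between the endpoints.
Interpolate at f = 1/2 with slerp weights a = sin((1−f)δ)/sin δ ≈ 0.597, b = sin(fδ)/sin δ ≈ 0.597.
p = a·p₁ + b·p₂ ≈ (0.002, 0.561, 0.828); φ = arcsin(p_z) ≈ 55.89°, λ = atan2(p_y, p_x) ≈ 89.76°.

≈ 56°N, 90°E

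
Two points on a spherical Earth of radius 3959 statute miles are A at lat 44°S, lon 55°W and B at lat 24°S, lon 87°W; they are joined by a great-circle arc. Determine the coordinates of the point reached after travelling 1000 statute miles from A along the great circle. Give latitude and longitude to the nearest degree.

≈ lat 36°S, lon 71°W

The haversine formula gives a central angle δ ≈ 0.574 rad (32.9°) between the endpoints. The total great-circle distance is δ·R ≈ 0.574 × 3959 ≈ 2272 mi, so the target fraction is f = 1000/2272 ≈ 0.440.
Interpolate at f ≈ 0.440 with slerp weights a = sin((1−f)δ)/sin δ ≈ 0.582, b = sin(fδ)/sin δ ≈ 0.460.
p = a·p₁ + b·p₂ ≈ (0.262, -0.763, -0.591); φ = arcsin(p_z) ≈ -36.25°, λ = atan2(p_y, p_x) ≈ -71.04°.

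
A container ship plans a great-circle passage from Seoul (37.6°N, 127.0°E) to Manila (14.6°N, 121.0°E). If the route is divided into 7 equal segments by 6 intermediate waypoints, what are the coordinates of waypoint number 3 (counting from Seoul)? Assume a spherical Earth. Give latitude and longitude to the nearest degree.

Write both endpoints as unit vectors p₁, p₂ with components (cos φ cos λ, cos φ sin λ, sin φ).
The central angle between the endpoints is δ = arccos(p₁·p₂) ≈ 0.412 rad (23.6°).
Interpolate at f = 3/7 with slerp weights a = sin((1−f)δ)/sin δ ≈ 0.583, b = sin(fδ)/sin δ ≈ 0.439.
p = a·p₁ + b·p₂ ≈ (-0.496, 0.732, 0.466); φ = arcsin(p_z) ≈ 27.77°, λ = atan2(p_y, p_x) ≈ 124.13°.

≈ (28°N, 124°E)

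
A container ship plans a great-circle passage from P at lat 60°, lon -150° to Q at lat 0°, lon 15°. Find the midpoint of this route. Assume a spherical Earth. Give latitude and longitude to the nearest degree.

Convert each endpoint to a unit vector on the sphere (x = cos φ cos λ, y = cos φ sin λ, z = sin φ).
The central angle between the endpoints is δ = arccos(p₁·p₂) ≈ 2.075 rad (118.9°).
Interpolate at f = 1/2 with slerp weights a = sin((1−f)δ)/sin δ ≈ 0.983, b = sin(fδ)/sin δ ≈ 0.983.
p = a·p₁ + b·p₂ ≈ (0.524, 0.009, 0.852); φ = arcsin(p_z) ≈ 58.39°, λ = atan2(p_y, p_x) ≈ 0.95°.

≈ lat 58°, lon 1°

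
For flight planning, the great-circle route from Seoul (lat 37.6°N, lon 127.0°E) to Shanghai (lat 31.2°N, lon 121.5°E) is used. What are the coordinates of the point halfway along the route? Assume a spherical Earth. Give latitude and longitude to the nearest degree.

Convert each endpoint to a unit vector on the sphere (x = cos φ cos λ, y = cos φ sin λ, z = sin φ).
The central angle between the endpoints is δ = arccos(p₁·p₂) ≈ 0.137 rad (7.8°).
Interpolate at f = 1/2 with slerp weights a = sin((1−f)δ)/sin δ ≈ 0.501, b = sin(fδ)/sin δ ≈ 0.501.
p = a·p₁ + b·p₂ ≈ (-0.463, 0.683, 0.565); φ = arcsin(p_z) ≈ 34.43°, λ = atan2(p_y, p_x) ≈ 124.14°.

≈ lat 34°N, lon 124°E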